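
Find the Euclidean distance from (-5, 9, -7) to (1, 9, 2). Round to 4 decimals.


3D distance between two points
P1 = (-5, 9, -7), P2 = (1, 9, 2)
Formula: d = sqrt((x2-x1)^2 + (y2-y1)^2 + (z2-z1)^2)
dx = 1 - -5 = 6
dy = 9 - 9 = 0
dz = 2 - -7 = 9
dx^2 + dy^2 + dz^2 = 36 + 0 + 81 = 117
d = sqrt(117)
d = 10.8167
10.8167 units


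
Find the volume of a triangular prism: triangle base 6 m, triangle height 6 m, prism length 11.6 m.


Shape: triangular prism
Triangle base = 6 m, triangle height = 6 m, prism length L = 11.6 m
Formula: V = (1/2 * b * h_tri) * L
Cross-section area = 0.5 * 6 * 6 = 18
V = 18 * 11.6
V = 208.8
208.8 m^3


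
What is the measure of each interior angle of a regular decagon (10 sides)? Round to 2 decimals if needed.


Shape: regular decagon (10 sides)
Formula: interior angle = (n - 2) * 180 / n
(n - 2) = 8
(n - 2) * 180 = 1440
angle = 1440 / 10
angle = 144
144 degrees


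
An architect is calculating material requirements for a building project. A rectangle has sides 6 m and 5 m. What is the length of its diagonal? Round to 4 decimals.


Shape: rectangle (diagonal via Pythagoras)
Sides: 6 m and 5 m
Formula: d = sqrt(l^2 + w^2)
l^2 = 36, w^2 = 25
l^2 + w^2 = 61
d = sqrt(61)
d = 7.8102
7.8102 m


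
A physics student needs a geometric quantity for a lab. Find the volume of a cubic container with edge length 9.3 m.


Shape: cube
Side s = 9.3 m
Formula: V = s^3
V = 9.3 * 9.3 * 9.3
V = 86.49 * 9.3
V = 804.357
804.357 m^3


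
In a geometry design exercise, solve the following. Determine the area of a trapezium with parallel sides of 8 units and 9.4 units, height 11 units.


Shape: trapezoid
Parallel sides a = 8 units, b = 9.4 units; Height h = 11 units
Formula: A = (a + b) * h / 2
a + b = 8 + 9.4 = 17.4
A = 17.4 * 11 / 2
A = 191.4 / 2
A = 95.7
95.7 units^2


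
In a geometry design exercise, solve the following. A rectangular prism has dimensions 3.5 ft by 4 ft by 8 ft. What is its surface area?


Shape: rectangular prism
l = 3.5 ft, w = 4 ft, h = 8 ft
Formula: SA = 2(lw + lh + wh)
lw = 14, lh = 28, wh = 32
lw + lh + wh = 74
SA = 2 * 74
SA = 148
148 ft^2


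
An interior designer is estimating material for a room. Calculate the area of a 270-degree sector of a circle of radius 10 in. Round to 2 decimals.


Shape: circular sector
Radius r = 10 in, Angle = 270 degrees
Formula: A = (angle/360) * pi * r^2
r^2 = 100
Fraction of circle = 270/360
A = (270/360) * pi * 100
A = 75 * pi
A = 235.62
235.62 in^2


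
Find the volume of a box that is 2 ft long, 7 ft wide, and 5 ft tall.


Shape: rectangular prism
l = 2 ft, w = 7 ft, h = 5 ft
Formula: V = l * w * h
V = 2 * 7 * 5
V = 14 * 5
V = 70
70 ft^3


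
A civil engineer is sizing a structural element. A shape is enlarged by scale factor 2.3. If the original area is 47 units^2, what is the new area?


Linear scale factor k = 2.3
Original area = 47 units^2
Rule: under a linear scaling by k, areas scale by k^2.
k^2 = 2.3^2 = 5.29
New area = 47 * 5.29
New area = 248.63
248.63 units^2


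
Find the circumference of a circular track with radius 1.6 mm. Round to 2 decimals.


Shape: circle
Radius r = 1.6 mm
Formula: C = 2 * pi * r
C = 2 * pi * 1.6
C = 3.2 * pi
C = 10.05
10.05 mm


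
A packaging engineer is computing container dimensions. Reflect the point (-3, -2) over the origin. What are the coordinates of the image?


Transformation: reflection
Original point: (-3, -2)
Rule for reflection through the origin: (x, y) -> (-x, -y)
Apply: (-3, -2) -> (3, 2)
(3, 2)


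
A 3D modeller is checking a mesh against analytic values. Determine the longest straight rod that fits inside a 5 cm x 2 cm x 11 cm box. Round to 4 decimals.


Shape: rectangular box (space diagonal)
l = 5 cm, w = 2 cm, h = 11 cm
Visualize: the diagonal of the base, then a right triangle with that diagonal and the height.
Formula: d = sqrt(l^2 + w^2 + h^2)
l^2 + w^2 + h^2 = 25 + 4 + 121 = 150
d = sqrt(150)
d = 12.2474
12.2474 cm


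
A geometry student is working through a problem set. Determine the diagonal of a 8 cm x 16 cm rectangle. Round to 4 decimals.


Shape: rectangle (diagonal via Pythagoras)
Sides: 8 cm and 16 cm
Formula: d = sqrt(l^2 + w^2)
l^2 = 64, w^2 = 256
l^2 + w^2 = 320
d = sqrt(320)
d = 17.8885
17.8885 cm


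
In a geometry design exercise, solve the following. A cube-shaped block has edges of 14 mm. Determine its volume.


Shape: cube
Side s = 14 mm
Formula: V = s^3
V = 14 * 14 * 14
V = 196 * 14
V = 2744
2744 mm^3


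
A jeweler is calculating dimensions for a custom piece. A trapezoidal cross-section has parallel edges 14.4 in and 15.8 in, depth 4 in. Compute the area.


Shape: trapezoid
Parallel sides a = 14.4 in, b = 15.8 in; Height h = 4 in
Formula: A = (a + b) * h / 2
a + b = 14.4 + 15.8 = 30.2
A = 30.2 * 4 / 2
A = 120.8 / 2
A = 60.4
60.4 in^2


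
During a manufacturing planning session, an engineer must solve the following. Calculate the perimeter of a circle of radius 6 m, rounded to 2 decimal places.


Shape: circle
Radius r = 6 m
Formula: C = 2 * pi * r
C = 2 * pi * 6
C = 12 * pi
C = 37.7
37.7 m


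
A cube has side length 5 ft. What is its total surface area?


Shape: cube
Side s = 5 ft
A cube has 6 square faces.
Formula: SA = 6 * s^2
s^2 = 25
SA = 6 * 25
SA = 150
150 ft^2


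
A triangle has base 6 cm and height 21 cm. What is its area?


Shape: triangle
Base b = 6 cm, Height h = 21 cm
Formula: A = (1/2) * b * h
A = 0.5 * 6 * 21
A = 0.5 * 126
A = 63
63 cm^2


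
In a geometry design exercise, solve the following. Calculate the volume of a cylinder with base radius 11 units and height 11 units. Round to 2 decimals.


Shape: cylinder
Radius r = 11 units, Height h = 11 units
Formula: V = pi * r^2 * h
r^2 = 121
V = pi * 121 * 11
V = 1331 * pi
V = 4181.46
4181.46 units^3


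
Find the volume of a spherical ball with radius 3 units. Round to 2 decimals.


Shape: sphere
Radius r = 3 units
Formula: V = (4/3) * pi * r^3
r^3 = 27
(4/3) * 27 = 36
V = 36 * pi
V = 113.1
113.1 units^3


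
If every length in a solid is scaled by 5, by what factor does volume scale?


Linear scale factor k = 5
Rule: under a linear scaling by k, volumes scale by k^3.
k^3 = 5 * 5 * 5
k^3 = 25 * 5
k^3 = 125
Volume scales by a factor of 125.
125 (dimensionless)


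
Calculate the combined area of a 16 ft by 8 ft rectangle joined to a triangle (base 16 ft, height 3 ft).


Composite shape: rectangle + triangle
Rectangle area = 16 * 8 = 128
Triangle area = 0.5 * 16 * 3 = 24
Total = 128 + 24
Total = 152
152 ft^2


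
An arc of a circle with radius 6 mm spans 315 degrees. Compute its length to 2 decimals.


Shape: circular arc
Radius r = 6 mm, Angle = 315 degrees
Formula: L = (angle/360) * 2 * pi * r
2 * pi * r = 12 * pi
L = (315/360) * 12 * pi
L = 10.5 * pi
L = 32.99
32.99 mm


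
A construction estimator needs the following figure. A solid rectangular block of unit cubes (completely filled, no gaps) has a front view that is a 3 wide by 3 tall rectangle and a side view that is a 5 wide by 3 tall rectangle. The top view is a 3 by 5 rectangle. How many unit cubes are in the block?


Orthographic views of a solid rectangular block:
Front view 3 x 3 -> length = 3, height = 3
Side view 5 x 3 -> width = 5, height = 3 (consistent)
Top view 3 x 5 -> confirms length = 3, width = 5
The block is 3 x 5 x 3.
Total unit cubes = 3 * 5 * 3 = 45
45 unit cubes


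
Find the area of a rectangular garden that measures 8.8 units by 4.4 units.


Shape: rectangle
Length l = 8.8 units, Width w = 4.4 units
Formula: A = l * w
A = 8.8 * 4.4
A = 38.72
38.72 units^2


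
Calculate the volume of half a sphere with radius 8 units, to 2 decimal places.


Shape: hemisphere (half of a sphere)
Radius r = 8 units
Formula: V = (1/2) * (4/3) * pi * r^3 = (2/3) * pi * r^3
r^3 = 512
(2/3) * 512 = 341.333333
V = 341.333333 * pi
V = 1072.33
1072.33 units^3


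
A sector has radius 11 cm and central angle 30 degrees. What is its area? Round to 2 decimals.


Shape: circular sector
Radius r = 11 cm, Angle = 30 degrees
Formula: A = (angle/360) * pi * r^2
r^2 = 121
Fraction of circle = 30/360
A = (30/360) * pi * 121
A = 10.083333 * pi
A = 31.68
31.68 cm^2


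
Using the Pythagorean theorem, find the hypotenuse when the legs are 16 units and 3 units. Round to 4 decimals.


Shape: right triangle
Legs a = 16 units, b = 3 units
Formula: c = sqrt(a^2 + b^2)
a^2 = 256, b^2 = 9
a^2 + b^2 = 265
c = sqrt(265)
c = 16.2788
16.2788 units


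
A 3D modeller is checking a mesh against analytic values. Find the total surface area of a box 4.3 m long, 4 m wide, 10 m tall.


Shape: rectangular prism
l = 4.3 m, w = 4 m, h = 10 m
Formula: SA = 2(lw + lh + wh)
lw = 17.2, lh = 43, wh = 40
lw + lh + wh = 100.2
SA = 2 * 100.2
SA = 200.4
200.4 m^2


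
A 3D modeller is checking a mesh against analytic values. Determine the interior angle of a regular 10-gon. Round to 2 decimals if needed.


Shape: regular decagon (10 sides)
Formula: interior angle = (n - 2) * 180 / n
(n - 2) = 8
(n - 2) * 180 = 1440
angle = 1440 / 10
angle = 144
144 degrees


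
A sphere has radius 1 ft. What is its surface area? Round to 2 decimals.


Shape: sphere
Radius r = 1 ft
Formula: SA = 4 * pi * r^2
r^2 = 1
SA = 4 * pi * 1
SA = 4 * pi
SA = 12.57
12.57 ft^2


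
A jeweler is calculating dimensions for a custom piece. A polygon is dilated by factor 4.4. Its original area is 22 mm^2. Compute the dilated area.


Linear scale factor k = 4.4
Original area = 22 mm^2
Rule: under a linear scaling by k, areas scale by k^2.
k^2 = 4.4^2 = 19.36
New area = 22 * 19.36
New area = 425.92
425.92 mm^2


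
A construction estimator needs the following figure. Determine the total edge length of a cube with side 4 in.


Shape: cube
Side s = 4 in
A cube has 12 edges, all equal.
Formula: total edge length = 12 * s
Total = 12 * 4
Total = 48
48 in


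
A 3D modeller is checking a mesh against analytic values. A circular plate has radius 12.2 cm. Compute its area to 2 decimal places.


Shape: circle
Radius r = 12.2 cm
Formula: A = pi * r^2
r^2 = 12.2^2 = 148.84
A = pi * 148.84
A = 467.59
467.59 cm^2


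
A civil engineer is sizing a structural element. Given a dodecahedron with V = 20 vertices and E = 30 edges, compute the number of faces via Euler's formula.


Polyhedron: dodecahedron
Euler's formula for convex polyhedra: V - E + F = 2
Given: V = 20 vertices and E = 30 edges
Solve for F:
F = 2 + E - V = 2 + 30 - 20 = 12
12 faces


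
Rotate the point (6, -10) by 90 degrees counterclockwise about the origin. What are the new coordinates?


Transformation: rotation about the origin
Original point: (6, -10)
Rule for 90 deg counterclockwise: (x, y) -> (-y, x)
Apply: (6, -10) -> (10, 6)
(10, 6)


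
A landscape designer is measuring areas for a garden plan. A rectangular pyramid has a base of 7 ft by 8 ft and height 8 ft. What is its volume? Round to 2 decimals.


Shape: rectangular pyramid
Base: 7 ft x 8 ft, Height h = 8 ft
Formula: V = (1/3) * base_area * h
base_area = 7 * 8 = 56
base_area * h = 56 * 8 = 448
V = 448 / 3
V = 149.33
149.33 ft^3


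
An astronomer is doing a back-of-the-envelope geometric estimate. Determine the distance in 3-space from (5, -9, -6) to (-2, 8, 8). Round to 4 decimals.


3D distance between two points
P1 = (5, -9, -6), P2 = (-2, 8, 8)
Formula: d = sqrt((x2-x1)^2 + (y2-y1)^2 + (z2-z1)^2)
dx = -2 - 5 = -7
dy = 8 - -9 = 17
dz = 8 - -6 = 14
dx^2 + dy^2 + dz^2 = 49 + 289 + 196 = 534
d = sqrt(534)
d = 23.1084
23.1084 units


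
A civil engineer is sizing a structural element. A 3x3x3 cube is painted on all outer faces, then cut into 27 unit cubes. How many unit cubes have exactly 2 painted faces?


Large cube: 3 x 3 x 3, cut into unit cubes.
n = 3, so n - 2 = 1
Cubes with 2 painted faces lie along the edges, excluding corners.
A cube has 12 edges; each contributes (n - 2) = 1 such cubes.
Count = 12 * 1 = 12
12 unit cubes


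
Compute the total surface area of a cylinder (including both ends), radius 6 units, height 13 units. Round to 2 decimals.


Shape: closed cylinder
Radius r = 6 units, Height h = 13 units
Formula: SA = 2*pi*r^2 + 2*pi*r*h = 2*pi*r*(r + h)
r + h = 19
2 * r * (r + h) = 2 * 6 * 19 = 228
SA = 228 * pi
SA = 716.28
716.28 units^2


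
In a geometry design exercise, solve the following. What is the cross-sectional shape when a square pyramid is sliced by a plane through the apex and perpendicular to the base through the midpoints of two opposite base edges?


Solid: square pyramid
Cutting plane: through the apex and perpendicular to the base through the midpoints of two opposite base edges
Visualize the intersection of the plane with the solid's surface.
The boundary of the cut region is a isosceles triangle.
isosceles triangle


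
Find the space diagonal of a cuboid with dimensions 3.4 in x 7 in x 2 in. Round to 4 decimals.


Shape: rectangular box (space diagonal)
l = 3.4 in, w = 7 in, h = 2 in
Visualize: the diagonal of the base, then a right triangle with that diagonal and the height.
Formula: d = sqrt(l^2 + w^2 + h^2)
l^2 + w^2 + h^2 = 11.56 + 49 + 4 = 64.56
d = sqrt(64.56)
d = 8.0349
8.0349 in


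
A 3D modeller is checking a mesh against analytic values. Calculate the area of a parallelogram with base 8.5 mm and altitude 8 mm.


Shape: parallelogram
Base b = 8.5 mm, Height h = 8 mm
Formula: A = b * h
A = 8.5 * 8
A = 68
68 mm^2


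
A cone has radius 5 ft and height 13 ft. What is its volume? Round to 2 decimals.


Shape: cone
Radius r = 5 ft, Height h = 13 ft
Formula: V = (1/3) * pi * r^2 * h
r^2 = 25
pi * r^2 * h = pi * 25 * 13 = 325 * pi
V = 325 * pi / 3
V = 340.34
340.34 ft^3


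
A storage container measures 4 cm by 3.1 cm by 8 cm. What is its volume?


Shape: rectangular prism
l = 4 cm, w = 3.1 cm, h = 8 cm
Formula: V = l * w * h
V = 4 * 3.1 * 8
V = 12.4 * 8
V = 99.2
99.2 cm^3


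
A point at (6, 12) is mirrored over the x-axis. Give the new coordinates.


Transformation: reflection
Original point: (6, 12)
Rule for reflection over the x-axis: (x, y) -> (x, -y)
Apply: (6, 12) -> (6, -12)
(6, -12)


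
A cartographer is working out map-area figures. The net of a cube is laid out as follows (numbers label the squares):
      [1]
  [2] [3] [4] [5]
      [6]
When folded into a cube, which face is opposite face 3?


Net: cross layout. Take square 3 as the base (bottom).
Fold the four squares in the horizontal row up around 3: 2 -> left, 4 -> right, 5 wraps to the top.
Fold 1 and 6 up from 3: 1 -> back, 6 -> front.
Opposite pairs are therefore: (1, 6), (2, 4), (3, 5).
Face 3 is opposite face 5.
face 5


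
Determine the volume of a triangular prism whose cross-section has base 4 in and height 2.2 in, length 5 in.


Shape: triangular prism
Triangle base = 4 in, triangle height = 2.2 in, prism length L = 5 in
Formula: V = (1/2 * b * h_tri) * L
Cross-section area = 0.5 * 4 * 2.2 = 4.4
V = 4.4 * 5
V = 22
22 in^3


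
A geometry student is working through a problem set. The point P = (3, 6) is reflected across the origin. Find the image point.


Transformation: reflection
Original point: (3, 6)
Rule for reflection through the origin: (x, y) -> (-x, -y)
Apply: (3, 6) -> (-3, -6)
(-3, -6)


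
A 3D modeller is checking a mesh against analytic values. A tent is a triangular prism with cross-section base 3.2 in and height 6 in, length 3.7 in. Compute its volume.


Shape: triangular prism
Triangle base = 3.2 in, triangle height = 6 in, prism length L = 3.7 in
Formula: V = (1/2 * b * h_tri) * L
Cross-section area = 0.5 * 3.2 * 6 = 9.6
V = 9.6 * 3.7
V = 35.52
35.52 in^3


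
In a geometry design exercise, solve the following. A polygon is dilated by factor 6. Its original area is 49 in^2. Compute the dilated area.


Linear scale factor k = 6
Original area = 49 in^2
Rule: under a linear scaling by k, areas scale by k^2.
k^2 = 6^2 = 36
New area = 49 * 36
New area = 1764
1764 in^2


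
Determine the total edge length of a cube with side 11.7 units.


Shape: cube
Side s = 11.7 units
A cube has 12 edges, all equal.
Formula: total edge length = 12 * s
Total = 12 * 11.7
Total = 140.4
140.4 units


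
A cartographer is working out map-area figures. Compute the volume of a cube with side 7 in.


Shape: cube
Side s = 7 in
Formula: V = s^3
V = 7 * 7 * 7
V = 49 * 7
V = 343
343 in^3


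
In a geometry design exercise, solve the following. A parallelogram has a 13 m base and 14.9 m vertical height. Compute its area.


Shape: parallelogram
Base b = 13 m, Height h = 14.9 m
Formula: A = b * h
A = 13 * 14.9
A = 193.7
193.7 m^2


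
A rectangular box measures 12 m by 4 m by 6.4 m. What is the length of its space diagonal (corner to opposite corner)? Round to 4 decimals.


Shape: rectangular box (space diagonal)
l = 12 m, w = 4 m, h = 6.4 m
Visualize: the diagonal of the base, then a right triangle with that diagonal and the height.
Formula: d = sqrt(l^2 + w^2 + h^2)
l^2 + w^2 + h^2 = 144 + 16 + 40.96 = 200.96
d = sqrt(200.96)
d = 14.176
14.176 m


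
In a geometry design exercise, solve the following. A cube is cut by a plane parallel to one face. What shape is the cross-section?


Solid: cube
Cutting plane: parallel to one face
Visualize the intersection of the plane with the solid's surface.
The boundary of the cut region is a square.
square


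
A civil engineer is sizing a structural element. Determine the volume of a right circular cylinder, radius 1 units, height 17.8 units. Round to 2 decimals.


Shape: cylinder
Radius r = 1 units, Height h = 17.8 units
Formula: V = pi * r^2 * h
r^2 = 1
V = pi * 1 * 17.8
V = 17.8 * pi
V = 55.92
55.92 units^3


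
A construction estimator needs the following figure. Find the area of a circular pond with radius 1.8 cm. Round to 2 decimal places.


Shape: circle
Radius r = 1.8 cm
Formula: A = pi * r^2
r^2 = 1.8^2 = 3.24
A = pi * 3.24
A = 10.18
10.18 cm^2


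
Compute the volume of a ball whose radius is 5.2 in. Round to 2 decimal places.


Shape: sphere
Radius r = 5.2 in
Formula: V = (4/3) * pi * r^3
r^3 = 140.608
(4/3) * 140.608 = 187.477333
V = 187.477333 * pi
V = 588.98
588.98 in^3


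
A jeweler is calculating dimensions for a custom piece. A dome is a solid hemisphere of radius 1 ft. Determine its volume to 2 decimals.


Shape: hemisphere (half of a sphere)
Radius r = 1 ft
Formula: V = (1/2) * (4/3) * pi * r^3 = (2/3) * pi * r^3
r^3 = 1
(2/3) * 1 = 0.666667
V = 0.666667 * pi
V = 2.09
2.09 ft^3


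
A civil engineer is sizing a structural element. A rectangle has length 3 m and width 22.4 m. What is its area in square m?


Shape: rectangle
Length l = 3 m, Width w = 22.4 m
Formula: A = l * w
A = 3 * 22.4
A = 67.2
67.2 m^2


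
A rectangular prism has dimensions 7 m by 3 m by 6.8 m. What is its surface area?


Shape: rectangular prism
l = 7 m, w = 3 m, h = 6.8 m
Formula: SA = 2(lw + lh + wh)
lw = 21, lh = 47.6, wh = 20.4
lw + lh + wh = 89
SA = 2 * 89
SA = 178
178 m^2


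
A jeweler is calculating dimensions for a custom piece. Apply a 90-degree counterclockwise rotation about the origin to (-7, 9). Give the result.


Transformation: rotation about the origin
Original point: (-7, 9)
Rule for 90 deg counterclockwise: (x, y) -> (-y, x)
Apply: (-7, 9) -> (-9, -7)
(-9, -7)


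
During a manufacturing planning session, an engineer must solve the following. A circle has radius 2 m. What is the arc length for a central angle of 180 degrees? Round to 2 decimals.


Shape: circular arc
Radius r = 2 m, Angle = 180 degrees
Formula: L = (angle/360) * 2 * pi * r
2 * pi * r = 4 * pi
L = (180/360) * 4 * pi
L = 2 * pi
L = 6.28
6.28 m


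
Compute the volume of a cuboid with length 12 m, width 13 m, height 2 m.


Shape: rectangular prism
l = 12 m, w = 13 m, h = 2 m
Formula: V = l * w * h
V = 12 * 13 * 2
V = 156 * 2
V = 312
312 m^3


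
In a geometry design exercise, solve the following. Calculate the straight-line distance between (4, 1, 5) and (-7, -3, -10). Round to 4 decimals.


3D distance between two points
P1 = (4, 1, 5), P2 = (-7, -3, -10)
Formula: d = sqrt((x2-x1)^2 + (y2-y1)^2 + (z2-z1)^2)
dx = -7 - 4 = -11
dy = -3 - 1 = -4
dz = -10 - 5 = -15
dx^2 + dy^2 + dz^2 = 121 + 16 + 225 = 362
d = sqrt(362)
d = 19.0263
19.0263 units


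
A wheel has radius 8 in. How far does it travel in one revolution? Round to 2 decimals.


Shape: circle
Radius r = 8 in
Formula: C = 2 * pi * r
C = 2 * pi * 8
C = 16 * pi
C = 50.27
50.27 in


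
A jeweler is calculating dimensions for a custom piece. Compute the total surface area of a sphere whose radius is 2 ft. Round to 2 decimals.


Shape: sphere
Radius r = 2 ft
Formula: SA = 4 * pi * r^2
r^2 = 4
SA = 4 * pi * 4
SA = 16 * pi
SA = 50.27
50.27 ft^2


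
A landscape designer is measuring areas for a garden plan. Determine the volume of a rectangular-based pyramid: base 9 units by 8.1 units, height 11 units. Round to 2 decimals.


Shape: rectangular pyramid
Base: 9 units x 8.1 units, Height h = 11 units
Formula: V = (1/3) * base_area * h
base_area = 9 * 8.1 = 72.9
base_area * h = 72.9 * 11 = 801.9
V = 801.9 / 3
V = 267.3
267.3 units^3


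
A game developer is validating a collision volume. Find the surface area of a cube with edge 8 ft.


Shape: cube
Side s = 8 ft
A cube has 6 square faces.
Formula: SA = 6 * s^2
s^2 = 64
SA = 6 * 64
SA = 384
384 ft^2


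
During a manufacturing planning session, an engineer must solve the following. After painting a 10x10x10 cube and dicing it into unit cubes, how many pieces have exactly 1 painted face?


Large cube: 10 x 10 x 10, cut into unit cubes.
n = 10, so n - 2 = 8
Cubes with 1 painted face lie in the interior of each face.
A cube has 6 faces; each contributes (n - 2)^2 = 64 such cubes.
Count = 6 * 64 = 384
384 unit cubes


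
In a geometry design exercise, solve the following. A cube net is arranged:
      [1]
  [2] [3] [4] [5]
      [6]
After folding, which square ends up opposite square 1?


Net: cross layout. Take square 3 as the base (bottom).
Fold the four squares in the horizontal row up around 3: 2 -> left, 4 -> right, 5 wraps to the top.
Fold 1 and 6 up from 3: 1 -> back, 6 -> front.
Opposite pairs are therefore: (1, 6), (2, 4), (3, 5).
Face 1 is opposite face 6.
face 6


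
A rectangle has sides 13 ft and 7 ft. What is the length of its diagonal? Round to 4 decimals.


Shape: rectangle (diagonal via Pythagoras)
Sides: 13 ft and 7 ft
Formula: d = sqrt(l^2 + w^2)
l^2 = 169, w^2 = 49
l^2 + w^2 = 218
d = sqrt(218)
d = 14.7648
14.7648 ft


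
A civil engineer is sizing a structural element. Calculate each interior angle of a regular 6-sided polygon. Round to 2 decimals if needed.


Shape: regular hexagon (6 sides)
Formula: interior angle = (n - 2) * 180 / n
(n - 2) = 4
(n - 2) * 180 = 720
angle = 720 / 6
angle = 120
120 degrees


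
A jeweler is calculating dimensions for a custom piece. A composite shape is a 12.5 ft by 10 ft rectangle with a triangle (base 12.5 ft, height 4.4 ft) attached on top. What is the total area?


Composite shape: rectangle + triangle
Rectangle area = 12.5 * 10 = 125
Triangle area = 0.5 * 12.5 * 4.4 = 27.5
Total = 125 + 27.5
Total = 152.5
152.5 ft^2


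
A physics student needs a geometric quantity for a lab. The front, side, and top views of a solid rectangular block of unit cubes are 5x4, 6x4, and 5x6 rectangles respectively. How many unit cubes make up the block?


Orthographic views of a solid rectangular block:
Front view 5 x 4 -> length = 5, height = 4
Side view 6 x 4 -> width = 6, height = 4 (consistent)
Top view 5 x 6 -> confirms length = 5, width = 6
The block is 5 x 6 x 4.
Total unit cubes = 5 * 6 * 4 = 120
120 unit cubes


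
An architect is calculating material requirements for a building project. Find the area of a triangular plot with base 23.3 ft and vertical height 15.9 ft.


Shape: triangle
Base b = 23.3 ft, Height h = 15.9 ft
Formula: A = (1/2) * b * h
A = 0.5 * 23.3 * 15.9
A = 0.5 * 370.47
A = 185.235
185.235 ft^2


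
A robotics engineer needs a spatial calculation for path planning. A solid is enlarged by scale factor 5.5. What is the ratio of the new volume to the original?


Linear scale factor k = 5.5
Rule: under a linear scaling by k, volumes scale by k^3.
k^3 = 5.5 * 5.5 * 5.5
k^3 = 30.25 * 5.5
k^3 = 166.375
Volume scales by a factor of 166.375.
166.375 (dimensionless)


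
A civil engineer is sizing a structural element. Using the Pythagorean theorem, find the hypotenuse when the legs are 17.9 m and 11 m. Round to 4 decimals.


Shape: right triangle
Legs a = 17.9 m, b = 11 m
Formula: c = sqrt(a^2 + b^2)
a^2 = 320.41, b^2 = 121
a^2 + b^2 = 441.41
c = sqrt(441.41)
c = 21.0098
21.0098 m


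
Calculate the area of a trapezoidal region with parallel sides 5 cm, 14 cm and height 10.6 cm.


Shape: trapezoid
Parallel sides a = 5 cm, b = 14 cm; Height h = 10.6 cm
Formula: A = (a + b) * h / 2
a + b = 5 + 14 = 19
A = 19 * 10.6 / 2
A = 201.4 / 2
A = 100.7
100.7 cm^2


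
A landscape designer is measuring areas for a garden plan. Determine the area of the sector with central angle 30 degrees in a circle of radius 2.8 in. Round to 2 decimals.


Shape: circular sector
Radius r = 2.8 in, Angle = 30 degrees
Formula: A = (angle/360) * pi * r^2
r^2 = 7.84
Fraction of circle = 30/360
A = (30/360) * pi * 7.84
A = 0.653333 * pi
A = 2.05
2.05 in^2


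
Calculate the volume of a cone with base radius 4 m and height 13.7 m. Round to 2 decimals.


Shape: cone
Radius r = 4 m, Height h = 13.7 m
Formula: V = (1/3) * pi * r^2 * h
r^2 = 16
pi * r^2 * h = pi * 16 * 13.7 = 219.2 * pi
V = 219.2 * pi / 3
V = 229.55
229.55 m^3


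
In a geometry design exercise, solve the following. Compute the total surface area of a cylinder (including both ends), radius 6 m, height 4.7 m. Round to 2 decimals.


Shape: closed cylinder
Radius r = 6 m, Height h = 4.7 m
Formula: SA = 2*pi*r^2 + 2*pi*r*h = 2*pi*r*(r + h)
r + h = 10.7
2 * r * (r + h) = 2 * 6 * 10.7 = 128.4
SA = 128.4 * pi
SA = 403.38
403.38 m^2


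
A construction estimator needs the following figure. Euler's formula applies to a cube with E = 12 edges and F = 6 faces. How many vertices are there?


Polyhedron: cube
Euler's formula for convex polyhedra: V - E + F = 2
Given: E = 12 edges and F = 6 faces
Solve for V:
V = 2 + E - F = 2 + 12 - 6 = 8
8 vertices


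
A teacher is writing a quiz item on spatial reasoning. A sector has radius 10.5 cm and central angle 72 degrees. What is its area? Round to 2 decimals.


Shape: circular sector
Radius r = 10.5 cm, Angle = 72 degrees
Formula: A = (angle/360) * pi * r^2
r^2 = 110.25
Fraction of circle = 72/360
A = (72/360) * pi * 110.25
A = 22.05 * pi
A = 69.27
69.27 cm^2


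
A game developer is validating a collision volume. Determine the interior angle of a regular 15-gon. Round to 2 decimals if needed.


Shape: regular pentadecagon (15 sides)
Formula: interior angle = (n - 2) * 180 / n
(n - 2) = 13
(n - 2) * 180 = 2340
angle = 2340 / 15
angle = 156
156 degrees


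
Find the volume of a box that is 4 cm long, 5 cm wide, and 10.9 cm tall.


Shape: rectangular prism
l = 4 cm, w = 5 cm, h = 10.9 cm
Formula: V = l * w * h
V = 4 * 5 * 10.9
V = 20 * 10.9
V = 218
218 cm^3


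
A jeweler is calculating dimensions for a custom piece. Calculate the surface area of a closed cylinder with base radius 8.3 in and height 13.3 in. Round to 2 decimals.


Shape: closed cylinder
Radius r = 8.3 in, Height h = 13.3 in
Formula: SA = 2*pi*r^2 + 2*pi*r*h = 2*pi*r*(r + h)
r + h = 21.6
2 * r * (r + h) = 2 * 8.3 * 21.6 = 358.56
SA = 358.56 * pi
SA = 1126.45
1126.45 in^2


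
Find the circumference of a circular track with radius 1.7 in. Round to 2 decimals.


Shape: circle
Radius r = 1.7 in
Formula: C = 2 * pi * r
C = 2 * pi * 1.7
C = 3.4 * pi
C = 10.68
10.68 in


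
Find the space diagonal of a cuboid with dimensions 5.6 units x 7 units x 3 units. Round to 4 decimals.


Shape: rectangular box (space diagonal)
l = 5.6 units, w = 7 units, h = 3 units
Visualize: the diagonal of the base, then a right triangle with that diagonal and the height.
Formula: d = sqrt(l^2 + w^2 + h^2)
l^2 + w^2 + h^2 = 31.36 + 49 + 9 = 89.36
d = sqrt(89.36)
d = 9.453
9.453 units


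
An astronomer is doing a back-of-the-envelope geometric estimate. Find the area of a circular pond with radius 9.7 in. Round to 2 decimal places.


Shape: circle
Radius r = 9.7 in
Formula: A = pi * r^2
r^2 = 9.7^2 = 94.09
A = pi * 94.09
A = 295.59
295.59 in^2


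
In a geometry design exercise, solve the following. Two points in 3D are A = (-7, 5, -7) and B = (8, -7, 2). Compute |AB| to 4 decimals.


3D distance between two points
P1 = (-7, 5, -7), P2 = (8, -7, 2)
Formula: d = sqrt((x2-x1)^2 + (y2-y1)^2 + (z2-z1)^2)
dx = 8 - -7 = 15
dy = -7 - 5 = -12
dz = 2 - -7 = 9
dx^2 + dy^2 + dz^2 = 225 + 144 + 81 = 450
d = sqrt(450)
d = 21.2132
21.2132 units


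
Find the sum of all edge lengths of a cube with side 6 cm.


Shape: cube
Side s = 6 cm
A cube has 12 edges, all equal.
Formula: total edge length = 12 * s
Total = 12 * 6
Total = 72
72 cm


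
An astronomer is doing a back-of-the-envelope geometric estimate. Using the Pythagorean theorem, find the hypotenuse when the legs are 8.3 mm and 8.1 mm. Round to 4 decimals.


Shape: right triangle
Legs a = 8.3 mm, b = 8.1 mm
Formula: c = sqrt(a^2 + b^2)
a^2 = 68.89, b^2 = 65.61
a^2 + b^2 = 134.5
c = sqrt(134.5)
c = 11.5974
11.5974 mm


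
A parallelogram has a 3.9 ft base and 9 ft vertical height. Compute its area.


Shape: parallelogram
Base b = 3.9 ft, Height h = 9 ft
Formula: A = b * h
A = 3.9 * 9
A = 35.1
35.1 ft^2


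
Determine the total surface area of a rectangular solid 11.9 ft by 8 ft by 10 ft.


Shape: rectangular prism
l = 11.9 ft, w = 8 ft, h = 10 ft
Formula: SA = 2(lw + lh + wh)
lw = 95.2, lh = 119, wh = 80
lw + lh + wh = 294.2
SA = 2 * 294.2
SA = 588.4
588.4 ft^2


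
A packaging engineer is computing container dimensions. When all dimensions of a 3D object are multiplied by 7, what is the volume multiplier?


Linear scale factor k = 7
Rule: under a linear scaling by k, volumes scale by k^3.
k^3 = 7 * 7 * 7
k^3 = 49 * 7
k^3 = 343
Volume scales by a factor of 343.
343 (dimensionless)


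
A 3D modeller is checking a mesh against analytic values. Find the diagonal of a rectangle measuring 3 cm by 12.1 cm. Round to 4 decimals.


Shape: rectangle (diagonal via Pythagoras)
Sides: 3 cm and 12.1 cm
Formula: d = sqrt(l^2 + w^2)
l^2 = 9, w^2 = 146.41
l^2 + w^2 = 155.41
d = sqrt(155.41)
d = 12.4664
12.4664 cm


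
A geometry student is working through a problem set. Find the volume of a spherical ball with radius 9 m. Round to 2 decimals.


Shape: sphere
Radius r = 9 m
Formula: V = (4/3) * pi * r^3
r^3 = 729
(4/3) * 729 = 972
V = 972 * pi
V = 3053.63
3053.63 m^3


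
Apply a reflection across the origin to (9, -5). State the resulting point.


Transformation: reflection
Original point: (9, -5)
Rule for reflection through the origin: (x, y) -> (-x, -y)
Apply: (9, -5) -> (-9, 5)
(-9, 5)


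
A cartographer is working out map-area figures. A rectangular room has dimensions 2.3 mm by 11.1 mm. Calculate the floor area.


Shape: rectangle
Length l = 2.3 mm, Width w = 11.1 mm
Formula: A = l * w
A = 2.3 * 11.1
A = 25.53
25.53 mm^2


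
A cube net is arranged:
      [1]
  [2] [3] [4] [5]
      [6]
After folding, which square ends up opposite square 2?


Net: cross layout. Take square 3 as the base (bottom).
Fold the four squares in the horizontal row up around 3: 2 -> left, 4 -> right, 5 wraps to the top.
Fold 1 and 6 up from 3: 1 -> back, 6 -> front.
Opposite pairs are therefore: (1, 6), (2, 4), (3, 5).
Face 2 is opposite face 4.
face 4


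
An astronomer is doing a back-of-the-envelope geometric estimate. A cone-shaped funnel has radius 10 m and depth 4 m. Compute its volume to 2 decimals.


Shape: cone
Radius r = 10 m, Height h = 4 m
Formula: V = (1/3) * pi * r^2 * h
r^2 = 100
pi * r^2 * h = pi * 100 * 4 = 400 * pi
V = 400 * pi / 3
V = 418.88
418.88 m^3


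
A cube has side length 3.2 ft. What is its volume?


Shape: cube
Side s = 3.2 ft
Formula: V = s^3
V = 3.2 * 3.2 * 3.2
V = 10.24 * 3.2
V = 32.768
32.768 ft^3


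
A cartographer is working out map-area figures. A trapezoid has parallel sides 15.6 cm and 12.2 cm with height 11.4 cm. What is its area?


Shape: trapezoid
Parallel sides a = 15.6 cm, b = 12.2 cm; Height h = 11.4 cm
Formula: A = (a + b) * h / 2
a + b = 15.6 + 12.2 = 27.8
A = 27.8 * 11.4 / 2
A = 316.92 / 2
A = 158.46
158.46 cm^2


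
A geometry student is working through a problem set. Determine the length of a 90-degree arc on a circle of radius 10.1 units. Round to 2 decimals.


Shape: circular arc
Radius r = 10.1 units, Angle = 90 degrees
Formula: L = (angle/360) * 2 * pi * r
2 * pi * r = 20.2 * pi
L = (90/360) * 20.2 * pi
L = 5.05 * pi
L = 15.87
15.87 units


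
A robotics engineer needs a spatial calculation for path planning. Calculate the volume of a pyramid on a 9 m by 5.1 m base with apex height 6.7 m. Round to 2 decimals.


Shape: rectangular pyramid
Base: 9 m x 5.1 m, Height h = 6.7 m
Formula: V = (1/3) * base_area * h
base_area = 9 * 5.1 = 45.9
base_area * h = 45.9 * 6.7 = 307.53
V = 307.53 / 3
V = 102.51
102.51 m^3


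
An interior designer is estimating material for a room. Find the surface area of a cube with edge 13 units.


Shape: cube
Side s = 13 units
A cube has 6 square faces.
Formula: SA = 6 * s^2
s^2 = 169
SA = 6 * 169
SA = 1014
1014 units^2


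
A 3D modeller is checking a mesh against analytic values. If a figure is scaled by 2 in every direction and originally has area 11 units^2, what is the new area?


Linear scale factor k = 2
Original area = 11 units^2
Rule: under a linear scaling by k, areas scale by k^2.
k^2 = 2^2 = 4
New area = 11 * 4
New area = 44
44 units^2


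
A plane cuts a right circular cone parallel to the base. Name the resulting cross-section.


Solid: right circular cone
Cutting plane: parallel to the base
Visualize the intersection of the plane with the solid's surface.
The boundary of the cut region is a circle.
circle


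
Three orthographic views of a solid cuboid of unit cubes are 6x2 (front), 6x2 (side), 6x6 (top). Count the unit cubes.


Orthographic views of a solid rectangular block:
Front view 6 x 2 -> length = 6, height = 2
Side view 6 x 2 -> width = 6, height = 2 (consistent)
Top view 6 x 6 -> confirms length = 6, width = 6
The block is 6 x 6 x 2.
Total unit cubes = 6 * 6 * 2 = 72
72 unit cubes


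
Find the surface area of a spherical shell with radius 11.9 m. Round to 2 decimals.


Shape: sphere
Radius r = 11.9 m
Formula: SA = 4 * pi * r^2
r^2 = 141.61
SA = 4 * pi * 141.61
SA = 566.44 * pi
SA = 1779.52
1779.52 m^2


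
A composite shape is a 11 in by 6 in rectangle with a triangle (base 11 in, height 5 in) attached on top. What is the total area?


Composite shape: rectangle + triangle
Rectangle area = 11 * 6 = 66
Triangle area = 0.5 * 11 * 5 = 27.5
Total = 66 + 27.5
Total = 93.5
93.5 in^2


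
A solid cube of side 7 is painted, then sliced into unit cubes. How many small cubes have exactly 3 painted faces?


Large cube: 7 x 7 x 7, cut into unit cubes.
Cubes with 3 painted faces are at the corners. A cube always has 8 corners.
Count = 8
8 unit cubes


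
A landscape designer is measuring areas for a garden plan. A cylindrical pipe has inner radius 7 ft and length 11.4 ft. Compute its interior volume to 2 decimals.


Shape: cylinder
Radius r = 7 ft, Height h = 11.4 ft
Formula: V = pi * r^2 * h
r^2 = 49
V = pi * 49 * 11.4
V = 558.6 * pi
V = 1754.89
1754.89 ft^3


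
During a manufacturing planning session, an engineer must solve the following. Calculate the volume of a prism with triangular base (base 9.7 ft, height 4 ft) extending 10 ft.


Shape: triangular prism
Triangle base = 9.7 ft, triangle height = 4 ft, prism length L = 10 ft
Formula: V = (1/2 * b * h_tri) * L
Cross-section area = 0.5 * 9.7 * 4 = 19.4
V = 19.4 * 10
V = 194
194 ft^3


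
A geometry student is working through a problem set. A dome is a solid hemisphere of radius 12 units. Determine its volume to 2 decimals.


Shape: hemisphere (half of a sphere)
Radius r = 12 units
Formula: V = (1/2) * (4/3) * pi * r^3 = (2/3) * pi * r^3
r^3 = 1728
(2/3) * 1728 = 1152
V = 1152 * pi
V = 3619.11
3619.11 units^3


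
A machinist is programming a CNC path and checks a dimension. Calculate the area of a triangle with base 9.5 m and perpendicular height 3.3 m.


Shape: triangle
Base b = 9.5 m, Height h = 3.3 m
Formula: A = (1/2) * b * h
A = 0.5 * 9.5 * 3.3
A = 0.5 * 31.35
A = 15.675
15.675 m^2


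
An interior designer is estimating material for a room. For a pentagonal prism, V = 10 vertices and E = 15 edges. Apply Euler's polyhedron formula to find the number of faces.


Polyhedron: pentagonal prism
Euler's formula for convex polyhedra: V - E + F = 2
Given: V = 10 vertices and E = 15 edges
Solve for F:
F = 2 + E - V = 2 + 15 - 10 = 7
7 faces


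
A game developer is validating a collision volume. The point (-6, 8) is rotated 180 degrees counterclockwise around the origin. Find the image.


Transformation: rotation about the origin
Original point: (-6, 8)
Rule for 180 deg: (x, y) -> (-x, -y)
Apply: (-6, 8) -> (6, -8)
(6, -8)


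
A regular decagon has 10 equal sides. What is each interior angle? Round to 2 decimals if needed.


Shape: regular decagon (10 sides)
Formula: interior angle = (n - 2) * 180 / n
(n - 2) = 8
(n - 2) * 180 = 1440
angle = 1440 / 10
angle = 144
144 degrees


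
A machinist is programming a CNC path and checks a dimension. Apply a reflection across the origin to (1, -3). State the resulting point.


Transformation: reflection
Original point: (1, -3)
Rule for reflection through the origin: (x, y) -> (-x, -y)
Apply: (1, -3) -> (-1, 3)
(-1, 3)


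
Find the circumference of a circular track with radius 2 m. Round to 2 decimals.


Shape: circle
Radius r = 2 m
Formula: C = 2 * pi * r
C = 2 * pi * 2
C = 4 * pi
C = 12.57
12.57 m


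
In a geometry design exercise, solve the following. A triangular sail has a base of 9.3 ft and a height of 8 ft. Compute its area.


Shape: triangle
Base b = 9.3 ft, Height h = 8 ft
Formula: A = (1/2) * b * h
A = 0.5 * 9.3 * 8
A = 0.5 * 74.4
A = 37.2
37.2 ft^2


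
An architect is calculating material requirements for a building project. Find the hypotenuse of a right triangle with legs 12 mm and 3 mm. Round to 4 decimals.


Shape: right triangle
Legs a = 12 mm, b = 3 mm
Formula: c = sqrt(a^2 + b^2)
a^2 = 144, b^2 = 9
a^2 + b^2 = 153
c = sqrt(153)
c = 12.3693
12.3693 mm


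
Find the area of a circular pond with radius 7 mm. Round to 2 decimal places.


Shape: circle
Radius r = 7 mm
Formula: A = pi * r^2
r^2 = 7^2 = 49
A = pi * 49
A = 153.94
153.94 mm^2


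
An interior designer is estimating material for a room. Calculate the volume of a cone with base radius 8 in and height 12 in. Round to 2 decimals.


Shape: cone
Radius r = 8 in, Height h = 12 in
Formula: V = (1/3) * pi * r^2 * h
r^2 = 64
pi * r^2 * h = pi * 64 * 12 = 768 * pi
V = 768 * pi / 3
V = 804.25
804.25 in^3


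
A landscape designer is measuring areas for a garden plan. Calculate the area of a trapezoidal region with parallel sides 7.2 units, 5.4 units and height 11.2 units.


Shape: trapezoid
Parallel sides a = 7.2 units, b = 5.4 units; Height h = 11.2 units
Formula: A = (a + b) * h / 2
a + b = 7.2 + 5.4 = 12.6
A = 12.6 * 11.2 / 2
A = 141.12 / 2
A = 70.56
70.56 units^2


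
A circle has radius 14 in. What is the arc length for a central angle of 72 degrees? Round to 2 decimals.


Shape: circular arc
Radius r = 14 in, Angle = 72 degrees
Formula: L = (angle/360) * 2 * pi * r
2 * pi * r = 28 * pi
L = (72/360) * 28 * pi
L = 5.6 * pi
L = 17.59
17.59 in


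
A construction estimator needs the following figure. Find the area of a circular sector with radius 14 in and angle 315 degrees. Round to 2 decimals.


Shape: circular sector
Radius r = 14 in, Angle = 315 degrees
Formula: A = (angle/360) * pi * r^2
r^2 = 196
Fraction of circle = 315/360
A = (315/360) * pi * 196
A = 171.5 * pi
A = 538.78
538.78 in^2
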